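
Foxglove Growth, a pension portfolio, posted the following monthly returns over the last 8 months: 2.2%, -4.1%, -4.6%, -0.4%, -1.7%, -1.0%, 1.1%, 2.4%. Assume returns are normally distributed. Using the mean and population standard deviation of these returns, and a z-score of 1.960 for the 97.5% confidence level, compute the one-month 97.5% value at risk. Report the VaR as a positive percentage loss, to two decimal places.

r̄ = (2.2 − 4.1 − 4.6 − 0.4 − 1.7 − 1 + 1.1 + 2.4) / 8 = -0.7625%
Σ(r − r̄)² = 49.1788; population σ = √(49.1788/8) = 2.4794%
VaR = −(r̄ − z·σ) = −(-0.7625 − 1.960 × 2.4794) = −(-5.6221) = 5.6221%

5.62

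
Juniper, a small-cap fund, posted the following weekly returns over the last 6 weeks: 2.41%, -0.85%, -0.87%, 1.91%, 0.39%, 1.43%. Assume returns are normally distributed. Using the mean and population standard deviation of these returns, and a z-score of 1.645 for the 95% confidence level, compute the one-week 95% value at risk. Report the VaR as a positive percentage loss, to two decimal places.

μ = (2.41 − 0.85 − 0.87 + 1.91 + 0.39 + 1.43) / 6 = 0.7367%
Σ(r − μ)² = (2.41 − 0.7367)² + (-0.85 − 0.7367)² + … = 9.8765
population σ = √(9.8765 / 6) = √1.6461 = 1.2830%
VaR = −(μ − z·σ) = −(0.7367 − 1.645 × 1.2830) = −(-1.3738) = 1.3738%

1.37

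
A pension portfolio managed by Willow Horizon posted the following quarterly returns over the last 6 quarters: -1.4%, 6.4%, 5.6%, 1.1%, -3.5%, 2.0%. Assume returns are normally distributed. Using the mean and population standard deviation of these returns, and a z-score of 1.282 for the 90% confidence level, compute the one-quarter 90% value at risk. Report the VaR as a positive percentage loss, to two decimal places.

r̄ = (-1.4 + 6.4 + 5.6 + 1.1 − 3.5 + 2) / 6 = 10.20 / 6 = 1.7000%
Σ(r − r̄)² = 74.4000; population σ = √(74.4000/6) = 3.5214%
VaR = −(r̄ − z·σ) = −(1.7000 − 1.282 × 3.5214) = −(-2.8144) = 2.8144%

2.81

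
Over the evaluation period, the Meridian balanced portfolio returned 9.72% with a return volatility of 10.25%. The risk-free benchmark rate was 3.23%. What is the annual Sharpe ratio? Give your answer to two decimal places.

0.63

Sharpe = (Rp − Rf) / σp = (9.72% − 3.23%) / 10.25% = 6.49% / 10.25% = 0.6332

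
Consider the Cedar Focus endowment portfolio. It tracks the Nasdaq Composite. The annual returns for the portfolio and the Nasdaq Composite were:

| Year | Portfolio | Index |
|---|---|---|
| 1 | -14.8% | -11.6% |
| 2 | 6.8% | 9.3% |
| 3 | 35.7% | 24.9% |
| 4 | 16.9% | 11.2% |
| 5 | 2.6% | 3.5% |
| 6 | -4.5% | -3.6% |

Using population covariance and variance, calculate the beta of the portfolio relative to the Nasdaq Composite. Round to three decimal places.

1.369

r̄p = 7.1167%,  r̄m = 5.6167%
Cov = Σ(rp − r̄p)(rm − r̄m) / 6 = 183.0997
Var(rm) = Σ(rm − r̄m)² / 6 = 133.7381
β = Cov / Var = 183.0997 / 133.7381 = 1.3691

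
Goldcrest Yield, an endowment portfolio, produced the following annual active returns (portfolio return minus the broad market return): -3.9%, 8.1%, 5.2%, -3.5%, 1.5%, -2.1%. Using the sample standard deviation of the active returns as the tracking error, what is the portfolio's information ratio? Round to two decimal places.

Mean return μ = 5.30 / 6 = 0.8833%
Σ(r − μ)² = (-3.9 − 0.8833)² + (8.1 − 0.8833)² + (5.2 − 0.8833)² + … = 122.0883
σ = √[122.0883 / 5] = 4.9414%
IR = μ / tracking error = 0.8833 / 4.9414 = 0.1788

0.18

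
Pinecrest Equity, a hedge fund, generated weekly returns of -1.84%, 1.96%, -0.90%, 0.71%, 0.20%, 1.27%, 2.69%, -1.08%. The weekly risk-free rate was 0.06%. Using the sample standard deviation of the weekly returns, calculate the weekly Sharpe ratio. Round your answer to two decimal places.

0.20

r̄ = (-1.84 + 1.96 − 0.9 + 0.71 + 0.2 + 1.27 + 2.69 − 1.08) / 8 = 0.3763%
Σ(r − r̄)² = (-1.84 − 0.3763)² + (1.96 − 0.3763)² + … = 17.4642
sample σ = √(17.4642 / 7) = √2.4949 = 1.5795%
Sharpe = (r̄ − rf) / σ = (0.3763 − 0.06) / 1.5795 = 0.3163 / 1.5795 = 0.2003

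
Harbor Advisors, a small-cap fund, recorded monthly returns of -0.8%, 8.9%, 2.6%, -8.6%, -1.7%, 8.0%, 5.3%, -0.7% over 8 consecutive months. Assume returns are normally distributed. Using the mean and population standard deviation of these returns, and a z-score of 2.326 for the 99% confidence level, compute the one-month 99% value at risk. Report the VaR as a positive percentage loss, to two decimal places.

μ = (-0.8 + 8.9 + 2.6 − 8.6 − 1.7 + 8 + 5.3 − 0.7) / 8 = 13.00 / 8 = 1.6250%
Population σ = √[Σ(r − μ)² / 8] = √[234.9150 / 8] = √29.3644 = 5.4189%
VaR = −(μ − z·σ) = −(1.6250 − 2.326 × 5.4189) = −(-10.9794) = 10.9794%

10.98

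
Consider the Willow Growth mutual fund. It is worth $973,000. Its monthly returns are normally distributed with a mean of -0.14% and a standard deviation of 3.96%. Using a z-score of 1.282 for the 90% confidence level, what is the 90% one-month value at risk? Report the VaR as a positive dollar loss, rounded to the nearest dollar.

$50,759

Return at the 90% tail: μ − z·σ = -0.14% − 1.282 × 3.96% = -0.14 − 5.07672 = -5.21672%
VaR = −(-5.21672%) × $973,000 = 5.21672% × $973,000 = $50,759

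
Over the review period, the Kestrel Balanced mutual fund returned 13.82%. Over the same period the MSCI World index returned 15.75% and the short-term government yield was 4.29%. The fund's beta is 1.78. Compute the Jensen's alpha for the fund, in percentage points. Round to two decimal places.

-10.87

CAPM expected return = Rf + β(Rm − Rf) = 4.29% + 1.78 × (15.75% − 4.29%) = 4.29 + 1.78 × 11.46 = 24.6888%
Jensen's α = Rp − E[R] = 13.82% − 24.6888% = -10.8688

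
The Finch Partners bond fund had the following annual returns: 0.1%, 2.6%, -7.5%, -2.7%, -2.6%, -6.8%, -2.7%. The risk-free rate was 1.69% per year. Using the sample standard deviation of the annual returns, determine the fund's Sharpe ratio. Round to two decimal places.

-1.26

r̄ = (0.1 + 2.6 − 7.5 − 2.7 − 2.6 − 6.8 − 2.7) / 7 = -2.8000%
Sample σ = √[Σ(r − r̄)² / 6] = √[75.7200 / 6] = √12.6200 = 3.5525%
Sharpe = (r̄ − rf) / σ = (-2.8000 − 1.69) / 3.5525 = -4.4900 / 3.5525 = -1.2639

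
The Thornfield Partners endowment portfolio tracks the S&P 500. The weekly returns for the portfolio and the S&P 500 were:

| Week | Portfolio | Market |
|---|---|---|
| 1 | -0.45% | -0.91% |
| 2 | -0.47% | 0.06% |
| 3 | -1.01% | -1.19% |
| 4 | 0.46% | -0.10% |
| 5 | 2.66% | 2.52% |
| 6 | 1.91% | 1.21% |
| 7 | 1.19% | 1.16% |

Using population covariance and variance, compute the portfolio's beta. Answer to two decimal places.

r̄p = 0.6129%,  r̄m = 0.3929%
Cov = Σ(rp − r̄p)(rm − r̄m) / 7 = 1.4638
Var(rm) = Σ(rm − r̄m)² / 7 = 1.4768
β = Cov / Var = 1.4638 / 1.4768 = 0.9912

0.99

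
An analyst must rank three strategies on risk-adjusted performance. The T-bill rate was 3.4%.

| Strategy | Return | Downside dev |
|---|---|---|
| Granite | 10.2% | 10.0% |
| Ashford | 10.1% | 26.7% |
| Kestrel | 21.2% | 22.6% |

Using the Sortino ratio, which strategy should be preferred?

Kestrel

Granite: Sortino ratio = (10.2% − 3.4%) / 10.0% = 0.680
Ashford: Sortino ratio = (10.1% − 3.4%) / 26.7% = 0.251
Kestrel: Sortino ratio = (21.2% − 3.4%) / 22.6% = 0.788
Highest: Kestrel (0.788).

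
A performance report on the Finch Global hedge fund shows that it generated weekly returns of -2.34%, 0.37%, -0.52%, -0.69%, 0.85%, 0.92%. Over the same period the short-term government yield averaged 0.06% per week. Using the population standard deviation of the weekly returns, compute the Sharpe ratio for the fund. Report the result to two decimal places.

r̄ = (-2.34 + 0.37 − 0.52 − 0.69 + 0.85 + 0.92) / 6 = -1.410 / 6 = -0.2350%
Population σ = √[Σ(r − r̄)² / 6] = √[7.5966 / 6] = √1.2661 = 1.1252%
Sharpe = (r̄ − rf) / σ = (-0.2350 − 0.06) / 1.1252 = -0.2950 / 1.1252 = -0.2622

-0.26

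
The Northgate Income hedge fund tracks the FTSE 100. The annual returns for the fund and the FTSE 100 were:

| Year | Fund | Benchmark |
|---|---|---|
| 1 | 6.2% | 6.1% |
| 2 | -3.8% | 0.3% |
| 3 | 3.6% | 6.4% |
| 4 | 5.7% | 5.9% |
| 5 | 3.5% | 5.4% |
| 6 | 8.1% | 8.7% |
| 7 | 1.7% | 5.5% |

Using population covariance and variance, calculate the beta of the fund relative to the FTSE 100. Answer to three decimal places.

r̄p = 3.5714%,  r̄m = 5.4714%
Cov = Σ(rp − r̄p)(rm − r̄m) / 7 = 7.8978
Var(rm) = Σ(rm − r̄m)² / 7 = 5.5163
β = Cov / Var = 7.8978 / 5.5163 = 1.4317

1.432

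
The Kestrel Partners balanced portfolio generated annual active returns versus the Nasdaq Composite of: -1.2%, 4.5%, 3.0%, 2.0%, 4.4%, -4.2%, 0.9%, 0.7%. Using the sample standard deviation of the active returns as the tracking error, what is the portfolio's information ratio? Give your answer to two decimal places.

0.43

r̄ = (-1.2 + 4.5 + 3 + 2 + 4.4 − 4.2 + 0.9 + 0.7) / 8 = 10.10 / 8 = 1.2625%
Σ(r − r̄)² = (-1.2 − 1.2625)² + (4.5 − 1.2625)² + (3 − 1.2625)² + … = 60.2388
sample σ = √(60.2388 / 7) = √8.6055 = 2.9335%
IR = r̄ / tracking error = 1.2625 / 2.9335 = 0.4304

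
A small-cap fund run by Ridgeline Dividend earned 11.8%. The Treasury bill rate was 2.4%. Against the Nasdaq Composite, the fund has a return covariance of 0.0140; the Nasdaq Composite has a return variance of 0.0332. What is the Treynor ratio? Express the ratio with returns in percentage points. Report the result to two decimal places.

22.29

β = Cov / Var = 0.0140 / 0.0332 = 0.4217
Treynor = (Rp − Rf) / β = (11.8% − 2.4%) / 0.4217 = 9.40 / 0.4217 = 22.2907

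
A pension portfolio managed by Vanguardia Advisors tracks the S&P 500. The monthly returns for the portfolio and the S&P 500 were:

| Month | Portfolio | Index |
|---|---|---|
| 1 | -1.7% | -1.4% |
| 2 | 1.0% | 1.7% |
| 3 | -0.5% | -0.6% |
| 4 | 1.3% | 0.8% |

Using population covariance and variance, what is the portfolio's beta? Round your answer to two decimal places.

r̄p = 0.0250%,  r̄m = 0.1250%
Cov = Σ(rp − r̄p)(rm − r̄m) / 4 = 1.3519
Var(rm) = Σ(rm − r̄m)² / 4 = 1.4469
β = Cov / Var = 1.3519 / 1.4469 = 0.9343

0.93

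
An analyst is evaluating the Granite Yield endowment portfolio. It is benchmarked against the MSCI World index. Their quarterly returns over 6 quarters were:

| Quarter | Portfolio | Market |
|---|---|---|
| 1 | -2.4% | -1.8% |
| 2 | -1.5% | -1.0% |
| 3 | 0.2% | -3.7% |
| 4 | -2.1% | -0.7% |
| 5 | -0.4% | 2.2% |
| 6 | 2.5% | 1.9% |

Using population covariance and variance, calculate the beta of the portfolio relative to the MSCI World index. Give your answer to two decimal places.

0.34

r̄p = -0.6167%,  r̄m = -0.5167%
Cov = Σ(rp − r̄p)(rm − r̄m) / 6 = 1.4181
Var(rm) = Σ(rm − r̄m)² / 6 = 4.2114
β = Cov / Var = 1.4181 / 4.2114 = 0.3367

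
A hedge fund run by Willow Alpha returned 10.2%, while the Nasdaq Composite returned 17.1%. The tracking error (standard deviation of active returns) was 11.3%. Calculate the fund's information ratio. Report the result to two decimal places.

-0.61

IR = (Rp − Rb) / TE = (10.2% − 17.1%) / 11.3% = -6.90% / 11.3% = -0.6106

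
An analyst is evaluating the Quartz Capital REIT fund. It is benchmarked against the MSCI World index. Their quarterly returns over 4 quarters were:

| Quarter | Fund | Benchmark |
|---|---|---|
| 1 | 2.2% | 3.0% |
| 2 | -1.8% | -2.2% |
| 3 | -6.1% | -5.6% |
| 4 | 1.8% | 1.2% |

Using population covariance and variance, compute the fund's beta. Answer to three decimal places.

r̄p = -0.9750%,  r̄m = -0.9000%
Cov = Σ(rp − r̄p)(rm − r̄m) / 4 = 10.8425
Var(rm) = Σ(rm − r̄m)² / 4 = 10.8500
β = Cov / Var = 10.8425 / 10.8500 = 0.9993

0.999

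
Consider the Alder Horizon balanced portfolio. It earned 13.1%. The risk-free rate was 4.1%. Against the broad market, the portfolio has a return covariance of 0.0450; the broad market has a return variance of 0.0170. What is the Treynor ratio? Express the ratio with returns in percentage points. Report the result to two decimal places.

β = Cov / Var = 0.0450 / 0.0170 = 2.6471
Treynor = (Rp − Rf) / β = (13.1% − 4.1%) / 2.6471 = 9.00 / 2.6471 = 3.3999

3.40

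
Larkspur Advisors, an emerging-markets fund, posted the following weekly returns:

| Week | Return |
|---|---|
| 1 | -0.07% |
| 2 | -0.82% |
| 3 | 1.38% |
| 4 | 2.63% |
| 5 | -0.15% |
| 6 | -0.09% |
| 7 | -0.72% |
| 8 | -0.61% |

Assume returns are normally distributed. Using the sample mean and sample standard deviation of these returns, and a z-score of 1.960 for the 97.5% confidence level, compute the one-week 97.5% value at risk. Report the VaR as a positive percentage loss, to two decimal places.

2.16

μ = (-0.07 − 0.82 + 1.38 + 2.63 − 0.15 − 0.09 − 0.72 − 0.61) / 8 = 1.550 / 8 = 0.1938%
Sample σ = √[Σ(r − μ)² / 7] = √[10.1194 / 7] = √1.4456 = 1.2023%
VaR = −(μ − z·σ) = −(0.1938 − 1.960 × 1.2023) = −(-2.1627) = 2.1627%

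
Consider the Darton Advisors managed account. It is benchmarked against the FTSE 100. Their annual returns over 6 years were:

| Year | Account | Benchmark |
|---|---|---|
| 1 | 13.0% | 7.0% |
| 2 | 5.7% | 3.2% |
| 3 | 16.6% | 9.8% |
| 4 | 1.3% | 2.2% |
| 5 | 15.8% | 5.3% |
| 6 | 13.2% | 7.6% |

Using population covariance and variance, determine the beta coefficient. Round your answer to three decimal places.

1.848

r̄p = 10.9333%,  r̄m = 5.8500%
Cov = Σ(rp − r̄p)(rm − r̄m) / 6 = 12.5133
Var(rm) = Σ(rm − r̄m)² / 6 = 6.7725
β = Cov / Var = 12.5133 / 6.7725 = 1.8477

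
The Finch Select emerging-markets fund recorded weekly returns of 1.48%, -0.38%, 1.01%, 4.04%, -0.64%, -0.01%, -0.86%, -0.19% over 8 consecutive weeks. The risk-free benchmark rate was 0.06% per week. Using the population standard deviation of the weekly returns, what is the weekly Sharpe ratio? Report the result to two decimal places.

0.33

r̄ = (1.48 − 0.38 + 1.01 + 4.04 − 0.64 − 0.01 − 0.86 − 0.19) / 8 = 0.5563%
Population σ = √[Σ(r − r̄)² / 8] = √[18.3866 / 8] = √2.2983 = 1.5160%
Sharpe = (r̄ − rf) / σ = (0.5563 − 0.06) / 1.5160 = 0.4963 / 1.5160 = 0.3274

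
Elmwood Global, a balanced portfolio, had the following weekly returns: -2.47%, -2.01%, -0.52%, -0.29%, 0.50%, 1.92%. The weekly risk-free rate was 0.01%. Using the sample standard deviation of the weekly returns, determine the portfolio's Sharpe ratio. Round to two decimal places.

r̄ = (-2.47 − 2.01 − 0.52 − 0.29 + 0.5 + 1.92) / 6 = -2.870 / 6 = -0.4783%
Sample σ = √[Σ(r − r̄)² / 5] = √[13.0591 / 5] = √2.6118 = 1.6161%
Sharpe = (r̄ − rf) / σ = (-0.4783 − 0.01) / 1.6161 = -0.4883 / 1.6161 = -0.3021

-0.30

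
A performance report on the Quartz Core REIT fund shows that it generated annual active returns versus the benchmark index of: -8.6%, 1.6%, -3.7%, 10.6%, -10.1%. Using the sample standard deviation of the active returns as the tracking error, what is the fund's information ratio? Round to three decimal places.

r̄ = (-8.6 + 1.6 − 3.7 + 10.6 − 10.1) / 5 = -10.20 / 5 = -2.0400%
Sample σ = √[Σ(r − r̄)² / 4] = √[283.7720 / 4] = √70.9430 = 8.4228%
IR = r̄ / tracking error = -2.0400 / 8.4228 = -0.2422

-0.242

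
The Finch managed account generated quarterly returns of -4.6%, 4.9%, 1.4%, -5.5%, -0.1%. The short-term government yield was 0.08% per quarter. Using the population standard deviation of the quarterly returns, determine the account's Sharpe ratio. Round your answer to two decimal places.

-0.22

r̄ = (-4.6 + 4.9 + 1.4 − 5.5 − 0.1) / 5 = -3.90 / 5 = -0.7800%
Population σ = √[Σ(r − r̄)² / 5] = √[74.3480 / 5] = √14.8696 = 3.8561%
Sharpe = (r̄ − rf) / σ = (-0.7800 − 0.08) / 3.8561 = -0.8600 / 3.8561 = -0.2230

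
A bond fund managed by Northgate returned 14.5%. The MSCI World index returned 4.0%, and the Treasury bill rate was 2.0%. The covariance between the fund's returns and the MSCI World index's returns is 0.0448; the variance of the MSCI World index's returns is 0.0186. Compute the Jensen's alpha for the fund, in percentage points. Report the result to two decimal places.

7.68

β = Cov / Var = 0.0448 / 0.0186 = 2.4086
E[R] = Rf + β(Rm − Rf) = 2.0% + 2.4086 × (4.0% − 2.0%) = 6.8172%
α = Rp − E[R] = 14.5% − 6.8172% = 7.6828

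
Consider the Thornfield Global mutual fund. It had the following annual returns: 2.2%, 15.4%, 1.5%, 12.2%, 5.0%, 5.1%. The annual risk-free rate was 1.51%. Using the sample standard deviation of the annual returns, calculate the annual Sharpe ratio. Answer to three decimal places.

0.958

r̄ = (2.2 + 15.4 + 1.5 + 12.2 + 5 + 5.1) / 6 = 6.9000%
Σ(r − r̄)² = 158.4400; sample σ = √(158.4400/5) = 5.6292%
Sharpe = (r̄ − rf) / σ = (6.9000 − 1.51) / 5.6292 = 5.3900 / 5.6292 = 0.9575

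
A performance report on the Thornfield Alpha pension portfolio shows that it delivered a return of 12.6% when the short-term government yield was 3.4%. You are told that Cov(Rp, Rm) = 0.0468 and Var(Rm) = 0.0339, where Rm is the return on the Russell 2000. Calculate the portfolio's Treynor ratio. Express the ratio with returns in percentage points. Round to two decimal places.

β = Cov / Var = 0.0468 / 0.0339 = 1.3805
Treynor = (Rp − Rf) / β = (12.6% − 3.4%) / 1.3805 = 9.20 / 1.3805 = 6.6643

6.66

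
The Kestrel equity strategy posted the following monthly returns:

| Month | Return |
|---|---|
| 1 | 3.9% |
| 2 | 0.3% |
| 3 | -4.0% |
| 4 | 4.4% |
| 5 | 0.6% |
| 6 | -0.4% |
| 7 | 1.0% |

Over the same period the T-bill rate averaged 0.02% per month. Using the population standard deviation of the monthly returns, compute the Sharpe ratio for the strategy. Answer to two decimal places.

0.31

r̄ = (3.9 + 0.3 − 4 + 4.4 + 0.6 − 0.4 + 1) / 7 = 5.80 / 7 = 0.8286%
Σ(r − r̄)² = 47.3743; population σ = √(47.3743/7) = 2.6015%
Sharpe = (r̄ − rf) / σ = (0.8286 − 0.02) / 2.6015 = 0.8086 / 2.6015 = 0.3108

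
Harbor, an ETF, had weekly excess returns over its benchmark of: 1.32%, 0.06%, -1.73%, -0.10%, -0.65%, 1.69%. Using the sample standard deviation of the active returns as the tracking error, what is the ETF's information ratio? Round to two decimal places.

0.08

Mean return r̄ = 0.590 / 6 = 0.0983%
Sample σ = √[Σ(r − r̄)² / 5] = √[7.9695 / 5] = √1.5939 = 1.2625%
IR = r̄ / tracking error = 0.0983 / 1.2625 = 0.0779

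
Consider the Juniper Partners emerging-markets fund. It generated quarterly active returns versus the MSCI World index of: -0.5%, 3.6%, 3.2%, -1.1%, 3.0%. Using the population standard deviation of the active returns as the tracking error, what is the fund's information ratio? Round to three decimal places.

Mean return r̄ = 8.20 / 5 = 1.6400%
Σ(r − r̄)² = (-0.5 − 1.6400)² + (3.6 − 1.6400)² + … = 20.2120
σ = √[20.2120 / 5] = 2.0106%
IR = r̄ / tracking error = 1.6400 / 2.0106 = 0.8157

0.816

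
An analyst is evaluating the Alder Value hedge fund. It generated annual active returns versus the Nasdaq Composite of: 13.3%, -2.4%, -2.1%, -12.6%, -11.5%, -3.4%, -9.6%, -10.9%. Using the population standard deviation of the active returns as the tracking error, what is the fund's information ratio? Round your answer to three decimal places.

-0.615

μ = (13.3 − 2.4 − 2.1 − 12.6 − 11.5 − 3.4 − 9.6 − 10.9) / 8 = -4.9000%
Population σ = √[Σ(r − μ)² / 8] = √[508.5200 / 8] = √63.5650 = 7.9728%
IR = μ / tracking error = -4.9000 / 7.9728 = -0.6146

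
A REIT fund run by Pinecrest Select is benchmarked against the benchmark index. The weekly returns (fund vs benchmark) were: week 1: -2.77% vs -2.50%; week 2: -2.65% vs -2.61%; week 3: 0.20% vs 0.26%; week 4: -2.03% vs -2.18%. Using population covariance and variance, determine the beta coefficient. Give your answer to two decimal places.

r̄p = -1.8125%,  r̄m = -1.7575%
Cov = Σ(rp − r̄p)(rm − r̄m) / 4 = 1.3943
Var(rm) = Σ(rm − r̄m)² / 4 = 1.3817
β = Cov / Var = 1.3943 / 1.3817 = 1.0091

1.01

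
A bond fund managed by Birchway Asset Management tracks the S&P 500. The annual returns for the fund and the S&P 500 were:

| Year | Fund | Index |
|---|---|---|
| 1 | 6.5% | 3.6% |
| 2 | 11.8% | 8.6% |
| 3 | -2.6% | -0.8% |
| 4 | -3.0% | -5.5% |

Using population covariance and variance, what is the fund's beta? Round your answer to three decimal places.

r̄p = 3.1750%,  r̄m = 1.4750%
Cov = Σ(rp − r̄p)(rm − r̄m) / 4 = 31.1819
Var(rm) = Σ(rm − r̄m)² / 4 = 27.2769
β = Cov / Var = 31.1819 / 27.2769 = 1.1432

1.143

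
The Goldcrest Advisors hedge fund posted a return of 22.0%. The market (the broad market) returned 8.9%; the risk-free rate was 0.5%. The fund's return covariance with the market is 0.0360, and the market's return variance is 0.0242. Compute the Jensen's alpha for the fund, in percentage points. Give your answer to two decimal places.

9.00

β = Cov / Var = 0.0360 / 0.0242 = 1.4876
E[R] = Rf + β(Rm − Rf) = 0.5% + 1.4876 × (8.9% − 0.5%) = 12.9958%
α = Rp − E[R] = 22.0% − 12.9958% = 9.0042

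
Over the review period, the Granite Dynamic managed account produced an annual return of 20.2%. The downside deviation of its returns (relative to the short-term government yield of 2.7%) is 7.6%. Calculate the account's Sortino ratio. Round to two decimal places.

Sortino = (Rp − Rf) / σd = (20.2% − 2.7%) / 7.6% = 17.50% / 7.6% = 2.3026

2.30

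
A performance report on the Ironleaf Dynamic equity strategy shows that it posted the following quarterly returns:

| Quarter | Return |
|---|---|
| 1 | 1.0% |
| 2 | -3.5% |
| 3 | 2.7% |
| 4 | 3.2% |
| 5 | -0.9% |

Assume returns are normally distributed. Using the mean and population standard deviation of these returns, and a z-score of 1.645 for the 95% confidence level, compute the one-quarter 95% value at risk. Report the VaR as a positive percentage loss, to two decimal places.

3.55

μ = (1 − 3.5 + 2.7 + 3.2 − 0.9) / 5 = 0.5000%
Σ(r − μ)² = (1 − 0.5000)² + (-3.5 − 0.5000)² + (2.7 − 0.5000)² + … = 30.3400
σ = √[30.3400 / 5] = 2.4633%
VaR = −(μ − z·σ) = −(0.5000 − 1.645 × 2.4633) = −(-3.5521) = 3.5521%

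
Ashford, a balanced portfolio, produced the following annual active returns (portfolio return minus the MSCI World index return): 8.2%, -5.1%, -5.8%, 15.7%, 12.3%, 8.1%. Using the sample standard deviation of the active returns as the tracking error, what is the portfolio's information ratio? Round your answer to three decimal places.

0.619

r̄ = (8.2 − 5.1 − 5.8 + 15.7 + 12.3 + 8.1) / 6 = 33.40 / 6 = 5.5667%
Σ(r − r̄)² = (8.2 − 5.5667)² + (-5.1 − 5.5667)² + … = 404.3533
σ = √[404.3533 / 5] = 8.9928%
IR = r̄ / tracking error = 5.5667 / 8.9928 = 0.6190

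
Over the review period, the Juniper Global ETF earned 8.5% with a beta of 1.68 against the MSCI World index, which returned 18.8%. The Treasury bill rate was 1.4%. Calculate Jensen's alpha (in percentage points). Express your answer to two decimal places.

CAPM expected return = Rf + β(Rm − Rf) = 1.4% + 1.68 × (18.8% − 1.4%) = 1.4 + 1.68 × 17.40 = 30.6320%
Jensen's α = Rp − E[R] = 8.5% − 30.6320% = -22.1320

-22.13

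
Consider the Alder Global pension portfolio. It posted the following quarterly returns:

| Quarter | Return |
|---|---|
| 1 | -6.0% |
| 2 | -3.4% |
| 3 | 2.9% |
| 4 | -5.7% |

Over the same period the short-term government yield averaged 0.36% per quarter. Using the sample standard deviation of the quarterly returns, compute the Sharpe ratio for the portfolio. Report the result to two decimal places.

-0.83

μ = (-6 − 3.4 + 2.9 − 5.7) / 4 = -12.20 / 4 = -3.0500%
Σ(r − μ)² = (-6 − (-3.0500))² + (-3.4 − (-3.0500))² + (2.9 − (-3.0500))² + … = 51.2500
sample σ = √(51.2500 / 3) = √17.0833 = 4.1332%
Sharpe = (μ − rf) / σ = (-3.0500 − 0.36) / 4.1332 = -3.4100 / 4.1332 = -0.8250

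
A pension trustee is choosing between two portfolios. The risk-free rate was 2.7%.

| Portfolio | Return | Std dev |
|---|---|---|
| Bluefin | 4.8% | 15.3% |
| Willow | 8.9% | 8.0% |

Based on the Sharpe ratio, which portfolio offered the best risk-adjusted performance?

Bluefin: Sharpe ratio = (4.8% − 2.7%) / 15.3% = 0.137
Willow: Sharpe ratio = (8.9% − 2.7%) / 8.0% = 0.775
Highest: Willow (0.775).

Willow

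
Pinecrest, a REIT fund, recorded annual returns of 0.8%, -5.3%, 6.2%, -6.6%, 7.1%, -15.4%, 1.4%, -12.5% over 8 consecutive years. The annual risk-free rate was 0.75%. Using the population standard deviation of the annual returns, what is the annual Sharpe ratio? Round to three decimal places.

Mean return μ = -24.30 / 8 = -3.0375%
Population σ = √[Σ(r − μ)² / 8] = √[482.6988 / 8] = √60.3374 = 7.7677%
Sharpe = (μ − rf) / σ = (-3.0375 − 0.75) / 7.7677 = -3.7875 / 7.7677 = -0.4876

-0.488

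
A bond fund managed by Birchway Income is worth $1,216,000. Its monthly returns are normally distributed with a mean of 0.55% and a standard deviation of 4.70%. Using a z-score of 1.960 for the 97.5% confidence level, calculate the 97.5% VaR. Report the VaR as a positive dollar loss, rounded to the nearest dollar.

$105,330

Return at the 97.5% tail: μ − z·σ = 0.55% − 1.960 × 4.70% = 0.55 − 9.2120 = -8.6620%
VaR = −(-8.6620%) × $1,216,000 = 8.6620% × $1,216,000 = $105,330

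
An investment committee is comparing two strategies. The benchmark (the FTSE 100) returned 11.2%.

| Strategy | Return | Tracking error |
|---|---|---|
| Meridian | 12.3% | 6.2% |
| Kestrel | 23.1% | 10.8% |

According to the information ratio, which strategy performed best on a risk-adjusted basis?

Kestrel

Meridian: IR = (12.3% − 11.2%) / 6.2% = 0.177
Kestrel: IR = (23.1% − 11.2%) / 10.8% = 1.102
Highest: Kestrel (1.102).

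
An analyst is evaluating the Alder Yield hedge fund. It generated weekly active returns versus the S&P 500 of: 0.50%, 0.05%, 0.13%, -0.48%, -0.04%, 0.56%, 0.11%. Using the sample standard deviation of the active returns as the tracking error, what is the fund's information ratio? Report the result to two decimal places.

0.34

r̄ = (0.5 + 0.05 + 0.13 − 0.48 − 0.04 + 0.56 + 0.11) / 7 = 0.1186%
Σ(r − r̄)² = 0.7287; sample σ = √(0.7287/6) = 0.3485%
IR = r̄ / tracking error = 0.1186 / 0.3485 = 0.3403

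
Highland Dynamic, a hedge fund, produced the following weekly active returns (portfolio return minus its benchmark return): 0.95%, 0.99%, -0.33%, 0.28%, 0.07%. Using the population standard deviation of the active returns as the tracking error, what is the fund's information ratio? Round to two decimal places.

0.77

μ = (0.95 + 0.99 − 0.33 + 0.28 + 0.07) / 5 = 1.960 / 5 = 0.3920%
Population σ = √[Σ(r − μ)² / 5] = √[1.3065 / 5] = √0.2613 = 0.5112%
IR = μ / tracking error = 0.3920 / 0.5112 = 0.7668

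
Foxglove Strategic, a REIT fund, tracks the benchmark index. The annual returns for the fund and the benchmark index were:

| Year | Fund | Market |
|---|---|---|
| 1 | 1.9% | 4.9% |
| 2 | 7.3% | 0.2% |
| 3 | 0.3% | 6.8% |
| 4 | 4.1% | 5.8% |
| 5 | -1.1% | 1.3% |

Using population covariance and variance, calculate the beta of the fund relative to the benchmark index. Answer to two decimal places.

-0.37

r̄p = 2.5000%,  r̄m = 3.8000%
Cov = Σ(rp − r̄p)(rm − r̄m) / 5 = -2.4680
Var(rm) = Σ(rm − r̄m)² / 5 = 6.6840
β = Cov / Var = -2.4680 / 6.6840 = -0.3692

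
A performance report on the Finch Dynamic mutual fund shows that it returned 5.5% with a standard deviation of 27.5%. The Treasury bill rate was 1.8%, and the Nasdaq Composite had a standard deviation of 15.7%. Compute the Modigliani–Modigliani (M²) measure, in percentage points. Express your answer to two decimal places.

3.91

Sharpe = (Rp − Rf) / σp = (5.5% − 1.8%) / 27.5% = 0.1345
M² = Rf + Sharpe × σm = 1.8% + 0.1345 × 15.7% = 3.9117%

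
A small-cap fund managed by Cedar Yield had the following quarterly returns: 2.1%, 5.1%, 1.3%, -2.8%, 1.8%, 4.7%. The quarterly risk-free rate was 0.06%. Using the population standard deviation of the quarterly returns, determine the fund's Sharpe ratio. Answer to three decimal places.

0.760

r̄ = (2.1 + 5.1 + 1.3 − 2.8 + 1.8 + 4.7) / 6 = 12.20 / 6 = 2.0333%
Population σ = √[Σ(r − r̄)² / 6] = √[40.4733 / 6] = √6.7456 = 2.5972%
Sharpe = (r̄ − rf) / σ = (2.0333 − 0.06) / 2.5972 = 1.9733 / 2.5972 = 0.7598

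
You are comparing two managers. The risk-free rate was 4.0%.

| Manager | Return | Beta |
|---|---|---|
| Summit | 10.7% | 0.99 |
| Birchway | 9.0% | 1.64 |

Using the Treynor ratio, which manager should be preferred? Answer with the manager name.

Summit

Summit: Treynor = (10.7% − 4.0%) / 0.99 = 6.768
Birchway: Treynor = (9.0% − 4.0%) / 1.64 = 3.049
Highest: Summit (6.768).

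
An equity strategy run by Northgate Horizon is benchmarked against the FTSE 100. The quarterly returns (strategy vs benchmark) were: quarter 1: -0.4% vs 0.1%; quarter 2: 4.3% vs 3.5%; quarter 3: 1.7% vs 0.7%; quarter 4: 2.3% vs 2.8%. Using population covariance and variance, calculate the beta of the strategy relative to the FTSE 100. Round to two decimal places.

1.08

r̄p = 1.9750%,  r̄m = 1.7750%
Cov = Σ(rp − r̄p)(rm − r̄m) / 4 = 2.1544
Var(rm) = Σ(rm − r̄m)² / 4 = 1.9969
β = Cov / Var = 2.1544 / 1.9969 = 1.0789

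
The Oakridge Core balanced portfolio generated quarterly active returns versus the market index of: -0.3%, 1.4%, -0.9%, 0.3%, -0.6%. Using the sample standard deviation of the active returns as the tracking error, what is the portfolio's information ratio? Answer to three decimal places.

r̄ = (-0.3 + 1.4 − 0.9 + 0.3 − 0.6) / 5 = -0.0200%
Σ(r − r̄)² = (-0.3 − (-0.0200))² + (1.4 − (-0.0200))² + (-0.9 − (-0.0200))² + … = 3.3080
sample σ = √(3.3080 / 4) = √0.8270 = 0.9094%
IR = r̄ / tracking error = -0.0200 / 0.9094 = -0.0220

-0.022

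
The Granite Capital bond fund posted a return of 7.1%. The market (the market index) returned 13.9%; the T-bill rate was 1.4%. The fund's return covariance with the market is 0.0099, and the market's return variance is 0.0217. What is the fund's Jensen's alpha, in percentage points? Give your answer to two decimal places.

0.00

β = Cov / Var = 0.0099 / 0.0217 = 0.4562
E[R] = Rf + β(Rm − Rf) = 1.4% + 0.4562 × (13.9% − 1.4%) = 7.1025%
α = Rp − E[R] = 7.1% − 7.1025% = -0.0025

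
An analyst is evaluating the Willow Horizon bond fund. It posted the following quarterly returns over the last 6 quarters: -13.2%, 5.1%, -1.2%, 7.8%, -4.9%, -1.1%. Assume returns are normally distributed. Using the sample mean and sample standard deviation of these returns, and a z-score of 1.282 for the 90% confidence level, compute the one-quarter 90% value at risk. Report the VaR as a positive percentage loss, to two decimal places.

Mean return r̄ = -7.50 / 6 = -1.2500%
Sample std dev = √[278.3750 / 5] = 7.4616%
VaR = −(r̄ − z·σ) = −(-1.2500 − 1.282 × 7.4616) = −(-10.8158) = 10.8158%

10.82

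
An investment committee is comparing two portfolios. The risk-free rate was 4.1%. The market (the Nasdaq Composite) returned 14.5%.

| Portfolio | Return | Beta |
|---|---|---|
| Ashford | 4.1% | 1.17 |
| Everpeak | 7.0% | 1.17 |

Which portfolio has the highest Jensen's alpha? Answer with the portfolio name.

Everpeak

Ashford: α = 4.1% − [4.1% + 1.17 × (14.5% − 4.1%)] = -12.168
Everpeak: α = 7.0% − [4.1% + 1.17 × (14.5% − 4.1%)] = -9.268
Highest: Everpeak (-9.268).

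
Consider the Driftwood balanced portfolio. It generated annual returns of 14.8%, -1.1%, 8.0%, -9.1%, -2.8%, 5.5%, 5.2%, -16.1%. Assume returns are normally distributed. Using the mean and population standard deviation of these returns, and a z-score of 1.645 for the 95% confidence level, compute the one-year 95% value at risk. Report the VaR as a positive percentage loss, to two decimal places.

r̄ = (14.8 − 1.1 + 8 − 9.1 − 2.8 + 5.5 + 5.2 − 16.1) / 8 = 0.5500%
Population σ = √[Σ(r − r̄)² / 8] = √[688.9800 / 8] = √86.1225 = 9.2802%
VaR = −(r̄ − z·σ) = −(0.5500 − 1.645 × 9.2802) = −(-14.7159) = 14.7159%

14.72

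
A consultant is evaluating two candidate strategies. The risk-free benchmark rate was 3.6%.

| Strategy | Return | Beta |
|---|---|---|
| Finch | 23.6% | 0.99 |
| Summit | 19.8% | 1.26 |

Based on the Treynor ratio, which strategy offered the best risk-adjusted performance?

Finch: Treynor = (23.6% − 3.6%) / 0.99 = 20.202
Summit: Treynor = (19.8% − 3.6%) / 1.26 = 12.857
Highest: Finch (20.202).

Finch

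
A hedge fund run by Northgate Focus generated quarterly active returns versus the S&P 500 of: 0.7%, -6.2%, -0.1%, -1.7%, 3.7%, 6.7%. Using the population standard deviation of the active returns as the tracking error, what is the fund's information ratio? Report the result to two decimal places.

0.13

Mean return μ = 3.10 / 6 = 0.5167%
Σ(r − μ)² = (0.7 − 0.5167)² + (-6.2 − 0.5167)² + (-0.1 − 0.5167)² + … = 98.8083
population σ = √(98.8083 / 6) = √16.4681 = 4.0581%
IR = μ / tracking error = 0.5167 / 4.0581 = 0.1273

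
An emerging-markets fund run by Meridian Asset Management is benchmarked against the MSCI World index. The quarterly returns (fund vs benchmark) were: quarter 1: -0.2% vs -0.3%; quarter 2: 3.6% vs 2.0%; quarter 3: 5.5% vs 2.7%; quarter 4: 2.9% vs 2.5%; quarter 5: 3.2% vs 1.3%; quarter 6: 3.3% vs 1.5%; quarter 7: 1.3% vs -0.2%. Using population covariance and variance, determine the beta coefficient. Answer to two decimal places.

1.33

r̄p = 2.8000%,  r̄m = 1.3571%
Cov = Σ(rp − r̄p)(rm − r̄m) / 7 = 1.6586
Var(rm) = Σ(rm − r̄m)² / 7 = 1.2453
β = Cov / Var = 1.6586 / 1.2453 = 1.3319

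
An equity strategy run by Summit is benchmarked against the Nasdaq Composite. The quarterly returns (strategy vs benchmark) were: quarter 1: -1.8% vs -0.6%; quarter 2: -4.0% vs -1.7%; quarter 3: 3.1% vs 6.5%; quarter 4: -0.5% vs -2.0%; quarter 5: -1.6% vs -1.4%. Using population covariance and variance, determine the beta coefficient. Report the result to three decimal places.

r̄p = -0.9600%,  r̄m = 0.1600%
Cov = Σ(rp − r̄p)(rm − r̄m) / 5 = 6.4076
Var(rm) = Σ(rm − r̄m)² / 5 = 10.2664
β = Cov / Var = 6.4076 / 10.2664 = 0.6241

0.624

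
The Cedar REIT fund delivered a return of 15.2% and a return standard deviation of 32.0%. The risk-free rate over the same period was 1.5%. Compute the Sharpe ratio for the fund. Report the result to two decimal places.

Sharpe = (Rp − Rf) / σp = (15.2% − 1.5%) / 32.0% = 13.70% / 32.0% = 0.4281

0.43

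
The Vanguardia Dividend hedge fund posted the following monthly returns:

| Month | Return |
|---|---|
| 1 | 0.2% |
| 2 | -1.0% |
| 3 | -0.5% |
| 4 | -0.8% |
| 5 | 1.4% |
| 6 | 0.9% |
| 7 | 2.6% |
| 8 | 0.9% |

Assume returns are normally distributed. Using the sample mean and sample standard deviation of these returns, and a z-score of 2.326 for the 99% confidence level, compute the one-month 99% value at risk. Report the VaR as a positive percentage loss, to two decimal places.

2.39

r̄ = (0.2 − 1 − 0.5 − 0.8 + 1.4 + 0.9 + 2.6 + 0.9) / 8 = 3.70 / 8 = 0.4625%
Σ(r − r̄)² = (0.2 − 0.4625)² + (-1 − 0.4625)² + … = 10.5588
sample σ = √(10.5588 / 7) = √1.5084 = 1.2282%
VaR = −(r̄ − z·σ) = −(0.4625 − 2.326 × 1.2282) = −(-2.3943) = 2.3943%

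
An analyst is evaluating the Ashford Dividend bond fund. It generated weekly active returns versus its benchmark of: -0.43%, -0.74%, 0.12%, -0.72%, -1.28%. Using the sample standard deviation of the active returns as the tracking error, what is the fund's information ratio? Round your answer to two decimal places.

-1.19

r̄ = (-0.43 − 0.74 + 0.12 − 0.72 − 1.28) / 5 = -3.050 / 5 = -0.6100%
Σ(r − r̄)² = (-0.43 − (-0.6100))² + (-0.74 − (-0.6100))² + … = 1.0432
sample σ = √(1.0432 / 4) = √0.2608 = 0.5107%
IR = r̄ / tracking error = -0.6100 / 0.5107 = -1.1944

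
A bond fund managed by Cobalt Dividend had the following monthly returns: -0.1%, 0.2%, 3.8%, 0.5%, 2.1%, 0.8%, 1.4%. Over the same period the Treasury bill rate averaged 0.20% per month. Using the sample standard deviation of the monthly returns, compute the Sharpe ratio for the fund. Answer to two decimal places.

0.77

Mean return r̄ = 8.70 / 7 = 1.2429%
Σ(r − r̄)² = (-0.1 − 1.2429)² + (0.2 − 1.2429)² + (3.8 − 1.2429)² + … = 10.9371
sample σ = √(10.9371 / 6) = √1.8229 = 1.3501%
Sharpe = (r̄ − rf) / σ = (1.2429 − 0.2) / 1.3501 = 1.0429 / 1.3501 = 0.7725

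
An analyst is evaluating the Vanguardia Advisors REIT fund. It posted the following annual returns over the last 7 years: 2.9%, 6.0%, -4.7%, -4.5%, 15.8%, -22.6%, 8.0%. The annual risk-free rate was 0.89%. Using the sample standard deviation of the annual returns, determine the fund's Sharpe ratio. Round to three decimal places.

Mean return r̄ = 0.90 / 7 = 0.1286%
Σ(r − r̄)² = 911.0343; sample σ = √(911.0343/6) = 12.3223%
Sharpe = (r̄ − rf) / σ = (0.1286 − 0.89) / 12.3223 = -0.7614 / 12.3223 = -0.0618

-0.062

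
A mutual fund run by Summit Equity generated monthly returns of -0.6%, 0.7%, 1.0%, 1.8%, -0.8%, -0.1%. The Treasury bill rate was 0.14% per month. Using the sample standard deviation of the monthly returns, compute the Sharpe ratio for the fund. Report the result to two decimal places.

r̄ = (-0.6 + 0.7 + 1 + 1.8 − 0.8 − 0.1) / 6 = 2.00 / 6 = 0.3333%
Σ(r − r̄)² = (-0.6 − 0.3333)² + (0.7 − 0.3333)² + … = 5.0733
sample σ = √(5.0733 / 5) = √1.0147 = 1.0073%
Sharpe = (r̄ − rf) / σ = (0.3333 − 0.14) / 1.0073 = 0.1933 / 1.0073 = 0.1919

0.19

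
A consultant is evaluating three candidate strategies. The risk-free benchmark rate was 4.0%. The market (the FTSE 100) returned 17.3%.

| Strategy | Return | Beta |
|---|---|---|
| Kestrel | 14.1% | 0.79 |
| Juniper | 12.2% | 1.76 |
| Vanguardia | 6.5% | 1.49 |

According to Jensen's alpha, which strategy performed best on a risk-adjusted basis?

Kestrel: α = 14.1% − [4.0% + 0.79 × (17.3% − 4.0%)] = -0.407
Juniper: α = 12.2% − [4.0% + 1.76 × (17.3% − 4.0%)] = -15.208
Vanguardia: α = 6.5% − [4.0% + 1.49 × (17.3% − 4.0%)] = -17.317
Highest: Kestrel (-0.407).

Kestrel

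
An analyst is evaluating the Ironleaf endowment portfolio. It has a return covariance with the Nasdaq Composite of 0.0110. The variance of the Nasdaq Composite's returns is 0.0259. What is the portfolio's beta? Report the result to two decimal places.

0.42

β = Cov(Rp, Rm) / Var(Rm) = 0.0110 / 0.0259 = 0.4247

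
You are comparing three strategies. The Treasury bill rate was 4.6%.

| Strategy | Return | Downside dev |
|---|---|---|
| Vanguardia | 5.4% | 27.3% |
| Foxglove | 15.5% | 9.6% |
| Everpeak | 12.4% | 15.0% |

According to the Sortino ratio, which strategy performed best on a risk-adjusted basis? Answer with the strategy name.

Vanguardia: Sortino ratio = (5.4% − 4.6%) / 27.3% = 0.029
Foxglove: Sortino ratio = (15.5% − 4.6%) / 9.6% = 1.135
Everpeak: Sortino ratio = (12.4% − 4.6%) / 15.0% = 0.520
Highest: Foxglove (1.135).

Foxglove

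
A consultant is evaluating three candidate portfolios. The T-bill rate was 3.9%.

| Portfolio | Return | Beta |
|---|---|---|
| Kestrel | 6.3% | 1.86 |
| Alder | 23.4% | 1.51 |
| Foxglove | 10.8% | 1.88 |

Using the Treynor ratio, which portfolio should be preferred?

Kestrel: Treynor = (6.3% − 3.9%) / 1.86 = 1.290
Alder: Treynor = (23.4% − 3.9%) / 1.51 = 12.914
Foxglove: Treynor = (10.8% − 3.9%) / 1.88 = 3.670
Highest: Alder (12.914).

Alder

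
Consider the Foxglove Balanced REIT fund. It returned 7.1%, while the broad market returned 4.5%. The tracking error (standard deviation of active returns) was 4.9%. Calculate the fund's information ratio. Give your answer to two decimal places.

IR = (Rp − Rb) / TE = (7.1% − 4.5%) / 4.9% = 2.60% / 4.9% = 0.5306

0.53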